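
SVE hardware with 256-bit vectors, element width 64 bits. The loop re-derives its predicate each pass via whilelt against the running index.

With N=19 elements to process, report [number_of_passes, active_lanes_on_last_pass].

[iterations, last_vl] = [5, 3]

256-bit reg / 64-bit elem → 4 lanes
N=19: ⌈19/4⌉ = 5 iters; last vl = 19 − 4×4 = 3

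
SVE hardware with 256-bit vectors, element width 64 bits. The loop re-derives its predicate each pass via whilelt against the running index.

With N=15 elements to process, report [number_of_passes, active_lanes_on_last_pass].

[iterations, last_vl] = [4, 3]

register lanes = 256/64 = 4
15 elements at 4/iter → 4 passes, remainder 3 on the last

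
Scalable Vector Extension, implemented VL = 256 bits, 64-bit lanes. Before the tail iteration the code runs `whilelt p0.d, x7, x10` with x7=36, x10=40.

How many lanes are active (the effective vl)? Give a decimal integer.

256-bit reg / 64-bit elem → 4 lanes
active while 36+j < 40, i.e. j ∈ [0,4) capped at 4 ⇒ 4

vl = 4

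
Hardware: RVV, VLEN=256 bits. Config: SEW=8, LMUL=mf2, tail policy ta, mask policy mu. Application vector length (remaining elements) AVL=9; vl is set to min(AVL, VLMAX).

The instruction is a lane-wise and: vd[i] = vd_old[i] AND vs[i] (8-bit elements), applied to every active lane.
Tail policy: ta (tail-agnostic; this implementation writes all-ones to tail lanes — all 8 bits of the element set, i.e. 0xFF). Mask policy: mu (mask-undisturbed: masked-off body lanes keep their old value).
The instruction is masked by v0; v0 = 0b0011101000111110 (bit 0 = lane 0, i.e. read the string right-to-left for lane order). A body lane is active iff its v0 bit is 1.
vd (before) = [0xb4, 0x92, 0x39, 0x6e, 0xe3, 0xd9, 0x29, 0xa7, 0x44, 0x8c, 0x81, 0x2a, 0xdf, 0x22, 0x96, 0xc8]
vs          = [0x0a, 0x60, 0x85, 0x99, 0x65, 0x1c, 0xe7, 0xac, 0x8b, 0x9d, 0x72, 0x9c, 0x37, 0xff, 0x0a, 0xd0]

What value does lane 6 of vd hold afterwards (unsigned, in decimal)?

VLMAX = (256 × 1/2) / 8 = 16 lanes
vl = min(AVL, VLMAX) = min(9, 16) = 9
[0] mask-off/keep = 0xb4
[1] and(0x92,0x60) = 0x00
[2] and(0x39,0x85) = 0x01
[3] and(0x6e,0x99) = 0x08
[4] and(0xe3,0x65) = 0x61
[5] and(0xd9,0x1c) = 0x18
[6] mask-off/keep = 0x29
[7] mask-off/keep = 0xa7
[8] mask-off/keep = 0x44
[9] tail/ones = 0xff
[10] tail/ones = 0xff
[11] tail/ones = 0xff
[12] tail/ones = 0xff
[13] tail/ones = 0xff
[14] tail/ones = 0xff
[15] tail/ones = 0xff

vd[6] = 41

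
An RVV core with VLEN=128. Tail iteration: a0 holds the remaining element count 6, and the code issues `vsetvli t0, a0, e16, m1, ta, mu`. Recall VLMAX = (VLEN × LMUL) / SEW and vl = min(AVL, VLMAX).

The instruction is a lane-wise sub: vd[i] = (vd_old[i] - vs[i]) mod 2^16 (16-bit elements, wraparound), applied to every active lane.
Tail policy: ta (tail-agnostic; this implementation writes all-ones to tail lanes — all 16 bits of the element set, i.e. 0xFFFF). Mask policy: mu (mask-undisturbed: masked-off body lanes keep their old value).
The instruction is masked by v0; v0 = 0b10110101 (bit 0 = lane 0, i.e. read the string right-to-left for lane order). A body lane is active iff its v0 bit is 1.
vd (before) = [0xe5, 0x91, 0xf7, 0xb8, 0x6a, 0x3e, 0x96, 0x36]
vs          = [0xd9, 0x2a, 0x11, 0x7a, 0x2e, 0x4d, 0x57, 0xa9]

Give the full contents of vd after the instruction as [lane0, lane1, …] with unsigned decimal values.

vd = [12, 145, 230, 184, 60, 65521, 65535, 65535]

VLMAX = VLEN×LMUL/SEW = 128×1/16 = 8
vl = min(AVL, VLMAX) = min(6, 8) = 6
vd[0] sub(0xe5,0xd9) -> 0x0c
vd[1] mask-off/keep -> 0x91
vd[2] sub(0xf7,0x11) -> 0xe6
vd[3] mask-off/keep -> 0xb8
vd[4] sub(0x6a,0x2e) -> 0x3c
vd[5] sub(0x3e,0x4d) -> 0xfff1
vd[6] tail/ones -> 0xffff
vd[7] tail/ones -> 0xffff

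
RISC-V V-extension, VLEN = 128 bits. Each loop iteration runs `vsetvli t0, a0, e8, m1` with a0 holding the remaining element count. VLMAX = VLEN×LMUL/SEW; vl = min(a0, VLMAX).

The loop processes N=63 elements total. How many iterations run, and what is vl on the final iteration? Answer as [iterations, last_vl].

[iterations, last_vl] = [4, 15]

VLMAX = VLEN×LMUL/SEW = 128×1/8 = 16
N=63: ⌈63/16⌉ = 4 iters; last vl = 63 − 3×16 = 15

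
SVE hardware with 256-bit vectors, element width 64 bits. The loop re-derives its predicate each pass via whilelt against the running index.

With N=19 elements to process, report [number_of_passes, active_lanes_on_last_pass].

[iterations, last_vl] = [5, 3]

256-bit reg / 64-bit elem → 4 lanes
iterations = ceil(19/4) = 5; final-pass vl = 3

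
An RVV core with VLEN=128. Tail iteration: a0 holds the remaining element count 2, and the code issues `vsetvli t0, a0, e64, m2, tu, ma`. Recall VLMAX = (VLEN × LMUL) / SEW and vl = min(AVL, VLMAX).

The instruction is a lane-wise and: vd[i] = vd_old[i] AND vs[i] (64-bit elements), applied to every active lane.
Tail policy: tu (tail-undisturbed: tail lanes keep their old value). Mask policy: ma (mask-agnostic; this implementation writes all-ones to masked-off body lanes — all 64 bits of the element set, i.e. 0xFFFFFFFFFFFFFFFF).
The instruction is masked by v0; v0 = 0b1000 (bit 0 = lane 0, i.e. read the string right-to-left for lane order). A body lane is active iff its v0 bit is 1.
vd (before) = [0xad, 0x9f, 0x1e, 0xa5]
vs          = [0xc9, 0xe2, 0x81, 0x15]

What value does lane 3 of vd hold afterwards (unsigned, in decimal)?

vd[3] = 165

lanes per group: 128·2/64 = 4
vl ← min(2, 4) = 2
lane  0: mask-off/ones ⇒ 0xffffffffffffffff
lane  1: mask-off/ones ⇒ 0xffffffffffffffff
lane  2: tail/keep ⇒ 0x1e
lane  3: tail/keep ⇒ 0xa5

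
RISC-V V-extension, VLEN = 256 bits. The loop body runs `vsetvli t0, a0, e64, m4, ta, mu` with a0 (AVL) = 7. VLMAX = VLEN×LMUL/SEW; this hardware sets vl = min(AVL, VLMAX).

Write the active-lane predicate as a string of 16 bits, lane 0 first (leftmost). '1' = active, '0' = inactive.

VLMAX = VLEN×LMUL/SEW = 256×4/64 = 16
vl = min(AVL, VLMAX) = min(7, 16) = 7
bits (lane 0 leftmost): 1111111000000000

predicate = 1111111000000000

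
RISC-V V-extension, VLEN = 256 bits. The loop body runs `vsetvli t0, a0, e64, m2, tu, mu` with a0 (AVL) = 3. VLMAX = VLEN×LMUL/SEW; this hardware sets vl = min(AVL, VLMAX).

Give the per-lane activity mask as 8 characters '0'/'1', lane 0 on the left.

VLMAX = VLEN×LMUL/SEW = 256×2/64 = 8
vl ← min(3, 8) = 3
bits (lane 0 leftmost): 11100000

predicate = 11100000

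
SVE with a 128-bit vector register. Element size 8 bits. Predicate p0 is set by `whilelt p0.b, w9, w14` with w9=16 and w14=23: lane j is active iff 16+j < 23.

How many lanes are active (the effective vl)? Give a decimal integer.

128-bit reg / 8-bit elem → 16 lanes
active while 16+j < 23, i.e. j ∈ [0,7) capped at 16 ⇒ 7

vl = 7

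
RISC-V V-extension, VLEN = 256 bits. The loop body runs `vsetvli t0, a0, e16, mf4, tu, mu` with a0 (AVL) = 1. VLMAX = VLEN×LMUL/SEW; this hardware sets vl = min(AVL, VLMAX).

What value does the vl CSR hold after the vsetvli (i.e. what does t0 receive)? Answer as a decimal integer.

vl = 1

VLMAX = VLEN×LMUL/SEW = 256×1/4/16 = 4
vl ← min(1, 4) = 1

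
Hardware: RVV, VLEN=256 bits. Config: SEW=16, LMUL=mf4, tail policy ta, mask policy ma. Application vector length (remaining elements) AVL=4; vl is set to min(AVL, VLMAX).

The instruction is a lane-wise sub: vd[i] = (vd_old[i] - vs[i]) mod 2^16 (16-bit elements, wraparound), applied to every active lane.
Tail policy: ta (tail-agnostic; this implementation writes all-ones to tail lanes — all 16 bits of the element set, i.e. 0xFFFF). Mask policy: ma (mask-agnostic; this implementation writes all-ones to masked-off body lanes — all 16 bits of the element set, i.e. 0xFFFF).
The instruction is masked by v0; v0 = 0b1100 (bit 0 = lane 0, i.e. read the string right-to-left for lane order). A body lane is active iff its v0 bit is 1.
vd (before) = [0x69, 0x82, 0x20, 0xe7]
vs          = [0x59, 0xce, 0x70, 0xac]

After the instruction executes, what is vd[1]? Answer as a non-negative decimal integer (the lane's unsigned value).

lanes per group: 256·1/4/16 = 4
vl = min(AVL, VLMAX) = min(4, 4) = 4
[0] mask-off/ones = 0xffff
[1] mask-off/ones = 0xffff
[2] sub(0x20,0x70) = 0xffb0
[3] sub(0xe7,0xac) = 0x3b

vd[1] = 65535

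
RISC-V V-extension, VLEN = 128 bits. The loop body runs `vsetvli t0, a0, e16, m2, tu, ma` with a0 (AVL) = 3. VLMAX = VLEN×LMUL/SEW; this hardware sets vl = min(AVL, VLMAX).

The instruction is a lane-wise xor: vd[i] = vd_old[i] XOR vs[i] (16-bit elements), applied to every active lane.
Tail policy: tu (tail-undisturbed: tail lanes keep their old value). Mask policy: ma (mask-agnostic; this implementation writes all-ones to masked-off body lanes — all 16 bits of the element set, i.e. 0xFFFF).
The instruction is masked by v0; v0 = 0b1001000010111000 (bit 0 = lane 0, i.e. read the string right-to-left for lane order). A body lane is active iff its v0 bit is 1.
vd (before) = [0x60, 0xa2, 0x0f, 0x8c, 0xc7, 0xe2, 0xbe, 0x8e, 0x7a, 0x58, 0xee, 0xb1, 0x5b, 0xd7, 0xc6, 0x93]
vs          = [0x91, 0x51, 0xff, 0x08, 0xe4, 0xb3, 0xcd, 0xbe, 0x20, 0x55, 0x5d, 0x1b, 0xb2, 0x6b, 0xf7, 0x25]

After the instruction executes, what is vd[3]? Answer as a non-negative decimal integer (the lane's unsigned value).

vd[3] = 140

VLMAX = (128 × 2) / 16 = 16 lanes
AVL=3 ≤ VLMAX=16, so vl = 3
[0] mask-off/ones = 0xffff
[1] mask-off/ones = 0xffff
[2] mask-off/ones = 0xffff
[3] tail/keep = 0x8c
[4] tail/keep = 0xc7
[5] tail/keep = 0xe2
[6] tail/keep = 0xbe
[7] tail/keep = 0x8e
[8] tail/keep = 0x7a
[9] tail/keep = 0x58
[10] tail/keep = 0xee
[11] tail/keep = 0xb1
[12] tail/keep = 0x5b
[13] tail/keep = 0xd7
[14] tail/keep = 0xc6
[15] tail/keep = 0x93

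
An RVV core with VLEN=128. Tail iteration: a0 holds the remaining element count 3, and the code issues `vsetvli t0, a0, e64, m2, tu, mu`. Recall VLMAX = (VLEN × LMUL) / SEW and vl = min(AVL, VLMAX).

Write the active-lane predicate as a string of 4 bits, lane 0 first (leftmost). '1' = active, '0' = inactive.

predicate = 1110

lanes per group: 128·2/64 = 4
vl ← min(3, 4) = 3
bits (lane 0 leftmost): 1110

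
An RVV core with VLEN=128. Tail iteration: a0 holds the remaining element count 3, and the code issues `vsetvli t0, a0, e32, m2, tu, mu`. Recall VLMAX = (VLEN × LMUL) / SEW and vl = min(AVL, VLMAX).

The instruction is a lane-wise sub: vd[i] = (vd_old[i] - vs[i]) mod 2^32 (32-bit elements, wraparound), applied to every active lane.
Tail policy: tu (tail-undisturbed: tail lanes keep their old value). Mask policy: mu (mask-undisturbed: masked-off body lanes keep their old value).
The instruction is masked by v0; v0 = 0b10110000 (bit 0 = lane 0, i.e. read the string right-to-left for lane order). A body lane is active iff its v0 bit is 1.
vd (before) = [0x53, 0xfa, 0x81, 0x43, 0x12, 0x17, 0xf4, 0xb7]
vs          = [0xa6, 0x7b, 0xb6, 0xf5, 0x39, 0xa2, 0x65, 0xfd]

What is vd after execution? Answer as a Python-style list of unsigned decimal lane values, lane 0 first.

VLMAX = VLEN×LMUL/SEW = 128×2/32 = 8
vl ← min(3, 8) = 3
vd[0] mask-off/keep -> 0x53
vd[1] mask-off/keep -> 0xfa
vd[2] mask-off/keep -> 0x81
vd[3] tail/keep -> 0x43
vd[4] tail/keep -> 0x12
vd[5] tail/keep -> 0x17
vd[6] tail/keep -> 0xf4
vd[7] tail/keep -> 0xb7

vd = [83, 250, 129, 67, 18, 23, 244, 183]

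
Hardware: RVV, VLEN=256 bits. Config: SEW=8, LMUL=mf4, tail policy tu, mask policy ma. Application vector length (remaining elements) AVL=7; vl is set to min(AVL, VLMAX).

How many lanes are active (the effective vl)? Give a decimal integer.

lanes per group: 256·1/4/8 = 8
vl = min(AVL, VLMAX) = min(7, 8) = 7

vl = 7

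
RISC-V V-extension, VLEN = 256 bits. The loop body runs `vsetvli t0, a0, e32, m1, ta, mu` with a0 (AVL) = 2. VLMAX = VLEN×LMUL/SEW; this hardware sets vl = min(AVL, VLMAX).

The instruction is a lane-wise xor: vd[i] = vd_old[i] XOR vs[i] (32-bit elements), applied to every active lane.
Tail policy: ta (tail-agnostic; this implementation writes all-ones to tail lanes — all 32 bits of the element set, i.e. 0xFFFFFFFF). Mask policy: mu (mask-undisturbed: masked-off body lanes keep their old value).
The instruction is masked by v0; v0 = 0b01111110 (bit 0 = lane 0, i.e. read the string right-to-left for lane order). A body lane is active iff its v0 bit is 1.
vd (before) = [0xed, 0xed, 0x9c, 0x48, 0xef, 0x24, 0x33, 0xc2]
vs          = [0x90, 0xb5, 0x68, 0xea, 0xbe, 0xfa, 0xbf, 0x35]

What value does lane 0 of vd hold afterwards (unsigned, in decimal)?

vd[0] = 237

lanes per group: 256·1/32 = 8
vl ← min(2, 8) = 2
lane  0: mask-off/keep ⇒ 0xed
lane  1: xor(0xed,0xb5) ⇒ 0x58
lane  2: tail/ones ⇒ 0xffffffff
lane  3: tail/ones ⇒ 0xffffffff
lane  4: tail/ones ⇒ 0xffffffff
lane  5: tail/ones ⇒ 0xffffffff
lane  6: tail/ones ⇒ 0xffffffff
lane  7: tail/ones ⇒ 0xffffffff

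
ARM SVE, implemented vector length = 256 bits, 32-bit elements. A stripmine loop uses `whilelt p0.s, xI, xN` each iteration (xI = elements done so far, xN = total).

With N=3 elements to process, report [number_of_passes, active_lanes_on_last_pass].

[iterations, last_vl] = [1, 3]

lane count: 256 div 32 = 8
N=3: ⌈3/8⌉ = 1 iters; last vl = 3 − 0×8 = 3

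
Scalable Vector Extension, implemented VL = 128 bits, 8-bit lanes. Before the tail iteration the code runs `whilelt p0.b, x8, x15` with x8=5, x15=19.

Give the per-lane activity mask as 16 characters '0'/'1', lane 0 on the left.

predicate = 1111111111111100

128-bit reg / 8-bit elem → 16 lanes
whilelt: lane j active iff 5+j < 19 → j < 14 → 14 active
bits (lane 0 leftmost): 1111111111111100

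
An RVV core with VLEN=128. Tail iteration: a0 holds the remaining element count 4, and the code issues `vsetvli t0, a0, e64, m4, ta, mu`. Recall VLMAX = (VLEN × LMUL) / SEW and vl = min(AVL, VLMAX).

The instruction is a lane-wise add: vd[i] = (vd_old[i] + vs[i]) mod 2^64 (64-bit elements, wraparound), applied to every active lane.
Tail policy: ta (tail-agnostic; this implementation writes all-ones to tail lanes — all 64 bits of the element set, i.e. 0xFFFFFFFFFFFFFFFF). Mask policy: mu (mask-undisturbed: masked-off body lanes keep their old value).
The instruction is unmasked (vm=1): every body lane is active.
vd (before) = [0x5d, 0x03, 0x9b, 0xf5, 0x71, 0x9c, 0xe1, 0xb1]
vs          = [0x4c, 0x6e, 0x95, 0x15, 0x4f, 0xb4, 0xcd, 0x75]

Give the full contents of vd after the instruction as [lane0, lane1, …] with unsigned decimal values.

vd = [169, 113, 304, 266, 18446744073709551615, 18446744073709551615, 18446744073709551615, 18446744073709551615]

lanes per group: 128·4/64 = 8
vl = min(AVL, VLMAX) = min(4, 8) = 4
[0] add(0x5d,0x4c) = 0xa9
[1] add(0x03,0x6e) = 0x71
[2] add(0x9b,0x95) = 0x130
[3] add(0xf5,0x15) = 0x10a
[4] tail/ones = 0xffffffffffffffff
[5] tail/ones = 0xffffffffffffffff
[6] tail/ones = 0xffffffffffffffff
[7] tail/ones = 0xffffffffffffffff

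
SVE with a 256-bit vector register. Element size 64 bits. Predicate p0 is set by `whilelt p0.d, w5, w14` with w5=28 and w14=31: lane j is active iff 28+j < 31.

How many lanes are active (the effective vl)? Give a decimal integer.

vl = 3

register lanes = 256/64 = 4
active while 28+j < 31, i.e. j ∈ [0,3) capped at 4 ⇒ 3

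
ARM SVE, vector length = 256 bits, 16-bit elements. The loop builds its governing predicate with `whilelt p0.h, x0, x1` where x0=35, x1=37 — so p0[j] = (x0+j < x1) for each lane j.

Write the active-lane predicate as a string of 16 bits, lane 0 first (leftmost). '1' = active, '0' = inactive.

256-bit reg / 16-bit elem → 16 lanes
active while 35+j < 37, i.e. j ∈ [0,2) capped at 16 ⇒ 2
bits (lane 0 leftmost): 1100000000000000

predicate = 1100000000000000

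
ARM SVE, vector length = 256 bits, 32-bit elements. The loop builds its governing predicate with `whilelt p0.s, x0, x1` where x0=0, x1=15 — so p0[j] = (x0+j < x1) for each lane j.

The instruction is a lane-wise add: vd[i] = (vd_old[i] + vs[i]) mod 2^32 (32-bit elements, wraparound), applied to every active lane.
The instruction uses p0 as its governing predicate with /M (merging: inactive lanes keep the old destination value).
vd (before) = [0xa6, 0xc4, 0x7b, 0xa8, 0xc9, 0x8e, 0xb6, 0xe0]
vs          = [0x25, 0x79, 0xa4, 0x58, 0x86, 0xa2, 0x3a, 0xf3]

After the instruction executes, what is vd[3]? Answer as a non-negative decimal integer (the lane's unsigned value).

vd[3] = 256

256-bit reg / 32-bit elem → 8 lanes
active while 0+j < 15, i.e. j ∈ [0,15) capped at 8 ⇒ 8
[0] add(0xa6,0x25) = 0xcb
[1] add(0xc4,0x79) = 0x13d
[2] add(0x7b,0xa4) = 0x11f
[3] add(0xa8,0x58) = 0x100
[4] add(0xc9,0x86) = 0x14f
[5] add(0x8e,0xa2) = 0x130
[6] add(0xb6,0x3a) = 0xf0
[7] add(0xe0,0xf3) = 0x1d3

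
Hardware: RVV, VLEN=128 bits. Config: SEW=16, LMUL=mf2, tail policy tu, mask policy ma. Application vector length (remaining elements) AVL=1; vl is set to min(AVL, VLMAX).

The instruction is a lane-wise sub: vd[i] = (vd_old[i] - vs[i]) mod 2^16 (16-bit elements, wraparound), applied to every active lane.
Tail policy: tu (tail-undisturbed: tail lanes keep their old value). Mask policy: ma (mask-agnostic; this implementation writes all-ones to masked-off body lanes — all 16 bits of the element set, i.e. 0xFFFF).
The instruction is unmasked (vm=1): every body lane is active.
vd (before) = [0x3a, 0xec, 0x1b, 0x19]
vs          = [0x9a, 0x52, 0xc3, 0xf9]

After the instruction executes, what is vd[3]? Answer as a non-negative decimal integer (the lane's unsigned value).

VLMAX = (128 × 1/2) / 16 = 4 lanes
vl ← min(1, 4) = 1
vd[0] sub(0x3a,0x9a) -> 0xffa0
vd[1] tail/keep -> 0xec
vd[2] tail/keep -> 0x1b
vd[3] tail/keep -> 0x19

vd[3] = 25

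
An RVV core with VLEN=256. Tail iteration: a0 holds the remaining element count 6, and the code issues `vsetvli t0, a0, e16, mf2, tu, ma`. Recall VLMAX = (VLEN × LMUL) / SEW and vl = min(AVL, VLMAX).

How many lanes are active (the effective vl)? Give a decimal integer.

vl = 6

VLMAX = (256 × 1/2) / 16 = 8 lanes
vl ← min(6, 8) = 6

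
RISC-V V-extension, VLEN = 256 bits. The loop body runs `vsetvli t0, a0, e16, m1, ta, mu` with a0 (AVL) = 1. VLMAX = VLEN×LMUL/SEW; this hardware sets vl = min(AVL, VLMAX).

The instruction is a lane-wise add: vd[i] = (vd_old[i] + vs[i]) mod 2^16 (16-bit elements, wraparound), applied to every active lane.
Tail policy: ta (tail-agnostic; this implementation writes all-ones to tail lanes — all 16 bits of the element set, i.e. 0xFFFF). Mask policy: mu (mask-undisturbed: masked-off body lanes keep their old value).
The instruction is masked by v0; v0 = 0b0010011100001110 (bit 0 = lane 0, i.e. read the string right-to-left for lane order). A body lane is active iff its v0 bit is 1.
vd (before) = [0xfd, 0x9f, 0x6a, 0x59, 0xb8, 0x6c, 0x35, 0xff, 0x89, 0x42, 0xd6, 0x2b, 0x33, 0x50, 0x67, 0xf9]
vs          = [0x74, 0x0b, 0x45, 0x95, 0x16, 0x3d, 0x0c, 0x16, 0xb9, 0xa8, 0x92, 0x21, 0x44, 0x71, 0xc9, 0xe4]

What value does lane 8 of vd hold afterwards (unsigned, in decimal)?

VLMAX = (256 × 1) / 16 = 16 lanes
vl = min(AVL, VLMAX) = min(1, 16) = 1
lane  0: mask-off/keep ⇒ 0xfd
lane  1: tail/ones ⇒ 0xffff
lane  2: tail/ones ⇒ 0xffff
lane  3: tail/ones ⇒ 0xffff
lane  4: tail/ones ⇒ 0xffff
lane  5: tail/ones ⇒ 0xffff
lane  6: tail/ones ⇒ 0xffff
lane  7: tail/ones ⇒ 0xffff
lane  8: tail/ones ⇒ 0xffff
lane  9: tail/ones ⇒ 0xffff
lane 10: tail/ones ⇒ 0xffff
lane 11: tail/ones ⇒ 0xffff
lane 12: tail/ones ⇒ 0xffff
lane 13: tail/ones ⇒ 0xffff
lane 14: tail/ones ⇒ 0xffff
lane 15: tail/ones ⇒ 0xffff

vd[8] = 65535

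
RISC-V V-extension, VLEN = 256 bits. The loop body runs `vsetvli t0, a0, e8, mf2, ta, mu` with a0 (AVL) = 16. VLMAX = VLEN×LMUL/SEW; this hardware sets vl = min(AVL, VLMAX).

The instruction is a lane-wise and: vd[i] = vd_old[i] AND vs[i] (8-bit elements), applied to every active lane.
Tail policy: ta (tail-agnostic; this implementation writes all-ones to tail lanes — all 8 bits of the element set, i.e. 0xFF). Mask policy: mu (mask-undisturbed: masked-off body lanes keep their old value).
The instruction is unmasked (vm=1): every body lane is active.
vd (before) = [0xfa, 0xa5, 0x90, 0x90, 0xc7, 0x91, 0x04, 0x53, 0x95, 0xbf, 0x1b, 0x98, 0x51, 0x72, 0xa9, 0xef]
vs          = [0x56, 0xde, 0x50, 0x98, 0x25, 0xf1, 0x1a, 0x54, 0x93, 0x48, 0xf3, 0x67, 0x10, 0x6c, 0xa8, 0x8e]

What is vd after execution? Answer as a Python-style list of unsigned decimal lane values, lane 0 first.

vd = [82, 132, 16, 144, 5, 145, 0, 80, 145, 8, 19, 0, 16, 96, 168, 142]

lanes per group: 256·1/2/8 = 16
vl = min(AVL, VLMAX) = min(16, 16) = 16
vd[0] and(0xfa,0x56) -> 0x52
vd[1] and(0xa5,0xde) -> 0x84
vd[2] and(0x90,0x50) -> 0x10
vd[3] and(0x90,0x98) -> 0x90
vd[4] and(0xc7,0x25) -> 0x05
vd[5] and(0x91,0xf1) -> 0x91
vd[6] and(0x04,0x1a) -> 0x00
vd[7] and(0x53,0x54) -> 0x50
vd[8] and(0x95,0x93) -> 0x91
vd[9] and(0xbf,0x48) -> 0x08
vd[10] and(0x1b,0xf3) -> 0x13
vd[11] and(0x98,0x67) -> 0x00
vd[12] and(0x51,0x10) -> 0x10
vd[13] and(0x72,0x6c) -> 0x60
vd[14] and(0xa9,0xa8) -> 0xa8
vd[15] and(0xef,0x8e) -> 0x8e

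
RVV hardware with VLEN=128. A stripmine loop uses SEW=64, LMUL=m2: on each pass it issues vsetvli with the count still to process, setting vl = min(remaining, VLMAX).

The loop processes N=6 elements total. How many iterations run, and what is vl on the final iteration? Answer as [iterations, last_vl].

[iterations, last_vl] = [2, 2]

VLMAX = (128 × 2) / 64 = 4 lanes
iterations = ceil(6/4) = 2; final-pass vl = 2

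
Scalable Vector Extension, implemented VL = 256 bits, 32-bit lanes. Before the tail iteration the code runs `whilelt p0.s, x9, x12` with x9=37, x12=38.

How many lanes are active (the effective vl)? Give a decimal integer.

vl = 1

lane count: 256 div 32 = 8
active while 37+j < 38, i.e. j ∈ [0,1) capped at 8 ⇒ 1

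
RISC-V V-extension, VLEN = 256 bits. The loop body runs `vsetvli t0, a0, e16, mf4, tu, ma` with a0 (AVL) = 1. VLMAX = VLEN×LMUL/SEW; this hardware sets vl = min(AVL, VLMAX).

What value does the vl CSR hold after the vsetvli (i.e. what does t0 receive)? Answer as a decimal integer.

vl = 1

lanes per group: 256·1/4/16 = 4
vl = min(AVL, VLMAX) = min(1, 4) = 1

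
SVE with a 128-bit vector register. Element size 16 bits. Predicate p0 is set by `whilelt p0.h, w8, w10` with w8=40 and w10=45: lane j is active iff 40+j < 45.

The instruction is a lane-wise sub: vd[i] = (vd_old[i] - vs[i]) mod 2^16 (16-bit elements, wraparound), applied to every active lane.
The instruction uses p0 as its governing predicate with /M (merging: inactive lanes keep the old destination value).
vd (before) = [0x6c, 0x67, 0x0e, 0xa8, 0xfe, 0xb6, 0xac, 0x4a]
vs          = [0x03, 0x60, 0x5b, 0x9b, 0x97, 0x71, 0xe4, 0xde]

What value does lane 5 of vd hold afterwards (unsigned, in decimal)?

register lanes = 128/16 = 8
active while 40+j < 45, i.e. j ∈ [0,5) capped at 8 ⇒ 5
[0] sub(0x6c,0x03) = 0x69
[1] sub(0x67,0x60) = 0x07
[2] sub(0x0e,0x5b) = 0xffb3
[3] sub(0xa8,0x9b) = 0x0d
[4] sub(0xfe,0x97) = 0x67
[5] tail/keep = 0xb6
[6] tail/keep = 0xac
[7] tail/keep = 0x4a

vd[5] = 182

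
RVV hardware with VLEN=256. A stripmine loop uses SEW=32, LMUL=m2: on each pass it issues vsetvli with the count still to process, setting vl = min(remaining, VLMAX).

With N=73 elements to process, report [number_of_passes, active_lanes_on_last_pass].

VLMAX = VLEN×LMUL/SEW = 256×2/32 = 16
iterations = ceil(73/16) = 5; final-pass vl = 9

[iterations, last_vl] = [5, 9]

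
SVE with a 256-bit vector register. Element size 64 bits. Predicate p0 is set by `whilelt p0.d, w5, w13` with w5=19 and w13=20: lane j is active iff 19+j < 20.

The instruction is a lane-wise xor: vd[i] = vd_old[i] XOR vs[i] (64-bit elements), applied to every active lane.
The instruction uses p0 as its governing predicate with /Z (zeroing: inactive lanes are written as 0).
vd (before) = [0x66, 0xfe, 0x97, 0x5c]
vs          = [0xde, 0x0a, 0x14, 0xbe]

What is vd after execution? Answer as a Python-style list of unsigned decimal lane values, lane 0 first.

vd = [184, 0, 0, 0]

256-bit reg / 64-bit elem → 4 lanes
p0[j] = (19+j < 20); true for j=0..0 → 1 lanes set
[0] xor(0x66,0xde) = 0xb8
[1] tail/zero = 0x00
[2] tail/zero = 0x00
[3] tail/zero = 0x00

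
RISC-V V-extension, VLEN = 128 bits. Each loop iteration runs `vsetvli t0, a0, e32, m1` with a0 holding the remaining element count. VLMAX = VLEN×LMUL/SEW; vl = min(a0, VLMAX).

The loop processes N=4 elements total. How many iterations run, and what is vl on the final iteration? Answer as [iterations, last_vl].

lanes per group: 128·1/32 = 4
N=4: ⌈4/4⌉ = 1 iters; last vl = 4 − 0×4 = 4

[iterations, last_vl] = [1, 4]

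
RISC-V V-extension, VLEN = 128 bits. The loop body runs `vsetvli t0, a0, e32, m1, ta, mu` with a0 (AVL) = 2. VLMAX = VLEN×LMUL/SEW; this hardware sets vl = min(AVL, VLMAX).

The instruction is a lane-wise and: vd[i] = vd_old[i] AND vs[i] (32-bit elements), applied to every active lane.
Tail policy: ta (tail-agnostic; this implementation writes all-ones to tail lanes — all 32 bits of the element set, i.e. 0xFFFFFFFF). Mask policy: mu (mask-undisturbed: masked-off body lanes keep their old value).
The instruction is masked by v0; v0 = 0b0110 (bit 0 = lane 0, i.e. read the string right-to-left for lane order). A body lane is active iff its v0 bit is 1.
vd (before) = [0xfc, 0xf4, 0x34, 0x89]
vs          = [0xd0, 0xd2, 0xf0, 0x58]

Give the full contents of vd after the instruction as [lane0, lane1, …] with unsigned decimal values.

vd = [252, 208, 4294967295, 4294967295]

VLMAX = (128 × 1) / 32 = 4 lanes
AVL=2 ≤ VLMAX=4, so vl = 2
  i=0: mask-off/keep → 252
  i=1: and(0xf4,0xd2) → 208
  i=2: tail/ones → 4294967295
  i=3: tail/ones → 4294967295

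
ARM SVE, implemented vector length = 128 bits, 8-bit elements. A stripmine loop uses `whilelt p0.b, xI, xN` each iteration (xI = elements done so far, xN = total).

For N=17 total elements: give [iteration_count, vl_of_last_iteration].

register lanes = 128/8 = 16
17 elements at 16/iter → 2 passes, remainder 1 on the last

[iterations, last_vl] = [2, 1]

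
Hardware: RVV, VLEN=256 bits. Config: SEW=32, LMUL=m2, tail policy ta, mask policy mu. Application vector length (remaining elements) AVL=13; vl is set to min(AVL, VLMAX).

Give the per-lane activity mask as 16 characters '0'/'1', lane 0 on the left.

predicate = 1111111111111000

VLMAX = VLEN×LMUL/SEW = 256×2/32 = 16
vl ← min(13, 16) = 13
bits (lane 0 leftmost): 1111111111111000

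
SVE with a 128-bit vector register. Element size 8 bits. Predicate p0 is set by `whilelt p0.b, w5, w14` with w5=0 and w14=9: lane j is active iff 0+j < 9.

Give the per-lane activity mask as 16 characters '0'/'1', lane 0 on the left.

predicate = 1111111110000000

register lanes = 128/8 = 16
active while 0+j < 9, i.e. j ∈ [0,9) capped at 16 ⇒ 9
bits (lane 0 leftmost): 1111111110000000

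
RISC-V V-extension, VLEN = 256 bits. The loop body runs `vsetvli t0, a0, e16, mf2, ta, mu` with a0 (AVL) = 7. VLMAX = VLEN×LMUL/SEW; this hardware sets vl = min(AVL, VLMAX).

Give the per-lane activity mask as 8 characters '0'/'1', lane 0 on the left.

predicate = 11111110

lanes per group: 256·1/2/16 = 8
vl = min(AVL, VLMAX) = min(7, 8) = 7
bits (lane 0 leftmost): 11111110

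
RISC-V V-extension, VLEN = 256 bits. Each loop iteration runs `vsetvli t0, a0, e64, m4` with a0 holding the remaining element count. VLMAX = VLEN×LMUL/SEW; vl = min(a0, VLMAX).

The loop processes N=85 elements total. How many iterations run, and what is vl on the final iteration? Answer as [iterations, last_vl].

VLMAX = (256 × 4) / 64 = 16 lanes
iterations = ceil(85/16) = 6; final-pass vl = 5

[iterations, last_vl] = [6, 5]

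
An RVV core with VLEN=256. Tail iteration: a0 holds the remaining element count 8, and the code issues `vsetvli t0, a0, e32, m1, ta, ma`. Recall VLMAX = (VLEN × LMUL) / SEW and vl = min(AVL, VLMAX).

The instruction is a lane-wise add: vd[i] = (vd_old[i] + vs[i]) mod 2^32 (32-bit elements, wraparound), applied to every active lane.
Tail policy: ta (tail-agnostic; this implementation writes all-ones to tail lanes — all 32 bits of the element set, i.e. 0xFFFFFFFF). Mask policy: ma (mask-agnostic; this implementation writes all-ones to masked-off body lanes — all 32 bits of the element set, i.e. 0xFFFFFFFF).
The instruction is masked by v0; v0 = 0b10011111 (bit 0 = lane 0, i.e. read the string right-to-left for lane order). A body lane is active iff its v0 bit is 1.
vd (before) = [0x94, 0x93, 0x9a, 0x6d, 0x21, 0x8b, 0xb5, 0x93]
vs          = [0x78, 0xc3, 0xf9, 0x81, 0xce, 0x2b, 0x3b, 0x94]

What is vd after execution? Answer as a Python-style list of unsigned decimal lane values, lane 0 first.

vd = [268, 342, 403, 238, 239, 4294967295, 4294967295, 295]

VLMAX = (256 × 1) / 32 = 8 lanes
vl ← min(8, 8) = 8
lane  0: add(0x94,0x78) ⇒ 0x10c
lane  1: add(0x93,0xc3) ⇒ 0x156
lane  2: add(0x9a,0xf9) ⇒ 0x193
lane  3: add(0x6d,0x81) ⇒ 0xee
lane  4: add(0x21,0xce) ⇒ 0xef
lane  5: mask-off/ones ⇒ 0xffffffff
lane  6: mask-off/ones ⇒ 0xffffffff
lane  7: add(0x93,0x94) ⇒ 0x127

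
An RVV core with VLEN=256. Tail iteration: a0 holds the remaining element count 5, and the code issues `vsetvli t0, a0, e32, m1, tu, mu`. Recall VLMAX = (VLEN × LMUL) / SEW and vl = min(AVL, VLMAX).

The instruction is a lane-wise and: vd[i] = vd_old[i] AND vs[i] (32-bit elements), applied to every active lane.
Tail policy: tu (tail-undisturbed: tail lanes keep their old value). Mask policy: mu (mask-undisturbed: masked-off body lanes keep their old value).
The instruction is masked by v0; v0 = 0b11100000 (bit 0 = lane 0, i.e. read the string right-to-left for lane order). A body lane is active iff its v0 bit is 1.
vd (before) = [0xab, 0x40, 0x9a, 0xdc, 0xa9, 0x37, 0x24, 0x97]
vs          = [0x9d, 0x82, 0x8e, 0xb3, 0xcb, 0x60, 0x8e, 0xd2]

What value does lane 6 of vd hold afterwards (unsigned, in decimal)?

lanes per group: 256·1/32 = 8
vl = min(AVL, VLMAX) = min(5, 8) = 5
lane  0: mask-off/keep ⇒ 0xab
lane  1: mask-off/keep ⇒ 0x40
lane  2: mask-off/keep ⇒ 0x9a
lane  3: mask-off/keep ⇒ 0xdc
lane  4: mask-off/keep ⇒ 0xa9
lane  5: tail/keep ⇒ 0x37
lane  6: tail/keep ⇒ 0x24
lane  7: tail/keep ⇒ 0x97

vd[6] = 36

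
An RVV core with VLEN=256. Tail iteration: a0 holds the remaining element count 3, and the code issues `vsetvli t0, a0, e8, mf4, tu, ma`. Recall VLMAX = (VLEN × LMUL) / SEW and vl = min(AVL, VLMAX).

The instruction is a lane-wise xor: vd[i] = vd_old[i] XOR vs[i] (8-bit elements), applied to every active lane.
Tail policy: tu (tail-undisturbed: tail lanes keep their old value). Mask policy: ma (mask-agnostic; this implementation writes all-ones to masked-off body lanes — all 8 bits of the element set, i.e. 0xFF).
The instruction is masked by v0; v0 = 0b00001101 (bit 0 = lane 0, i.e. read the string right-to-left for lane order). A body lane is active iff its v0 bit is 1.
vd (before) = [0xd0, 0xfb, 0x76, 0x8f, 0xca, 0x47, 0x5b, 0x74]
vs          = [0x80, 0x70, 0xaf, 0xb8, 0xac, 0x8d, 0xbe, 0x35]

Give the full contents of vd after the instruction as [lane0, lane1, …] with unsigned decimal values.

lanes per group: 256·1/4/8 = 8
vl = min(AVL, VLMAX) = min(3, 8) = 3
vd[0] xor(0xd0,0x80) -> 0x50
vd[1] mask-off/ones -> 0xff
vd[2] xor(0x76,0xaf) -> 0xd9
vd[3] tail/keep -> 0x8f
vd[4] tail/keep -> 0xca
vd[5] tail/keep -> 0x47
vd[6] tail/keep -> 0x5b
vd[7] tail/keep -> 0x74

vd = [80, 255, 217, 143, 202, 71, 91, 116]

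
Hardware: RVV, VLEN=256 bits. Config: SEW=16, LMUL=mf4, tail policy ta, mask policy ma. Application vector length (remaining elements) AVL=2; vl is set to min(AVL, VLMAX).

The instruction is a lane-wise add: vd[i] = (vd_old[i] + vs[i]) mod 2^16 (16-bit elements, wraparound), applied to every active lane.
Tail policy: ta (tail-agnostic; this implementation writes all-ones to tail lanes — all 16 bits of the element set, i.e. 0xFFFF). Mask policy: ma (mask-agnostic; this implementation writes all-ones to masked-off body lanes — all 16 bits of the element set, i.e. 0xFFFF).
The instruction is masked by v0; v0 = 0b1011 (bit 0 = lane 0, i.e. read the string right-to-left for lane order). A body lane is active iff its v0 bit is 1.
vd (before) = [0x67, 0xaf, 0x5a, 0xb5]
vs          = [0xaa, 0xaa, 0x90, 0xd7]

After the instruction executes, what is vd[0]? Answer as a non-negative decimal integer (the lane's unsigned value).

lanes per group: 256·1/4/16 = 4
vl = min(AVL, VLMAX) = min(2, 4) = 2
lane  0: add(0x67,0xaa) ⇒ 0x111
lane  1: add(0xaf,0xaa) ⇒ 0x159
lane  2: tail/ones ⇒ 0xffff
lane  3: tail/ones ⇒ 0xffff

vd[0] = 273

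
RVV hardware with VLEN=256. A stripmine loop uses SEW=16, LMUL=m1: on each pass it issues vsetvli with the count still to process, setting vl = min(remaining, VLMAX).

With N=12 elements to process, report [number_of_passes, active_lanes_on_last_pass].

lanes per group: 256·1/16 = 16
12 elements at 16/iter → 1 passes, remainder 12 on the last

[iterations, last_vl] = [1, 12]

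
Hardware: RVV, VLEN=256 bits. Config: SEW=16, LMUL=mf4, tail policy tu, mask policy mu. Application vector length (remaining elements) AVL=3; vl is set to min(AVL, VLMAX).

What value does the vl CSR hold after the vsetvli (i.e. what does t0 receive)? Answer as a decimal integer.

VLMAX = (256 × 1/4) / 16 = 4 lanes
vl = min(AVL, VLMAX) = min(3, 4) = 3

vl = 3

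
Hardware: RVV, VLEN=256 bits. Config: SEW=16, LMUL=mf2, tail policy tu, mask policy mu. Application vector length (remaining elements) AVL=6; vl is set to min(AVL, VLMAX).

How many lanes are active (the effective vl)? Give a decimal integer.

vl = 6

VLMAX = (256 × 1/2) / 16 = 8 lanes
AVL=6 ≤ VLMAX=8, so vl = 6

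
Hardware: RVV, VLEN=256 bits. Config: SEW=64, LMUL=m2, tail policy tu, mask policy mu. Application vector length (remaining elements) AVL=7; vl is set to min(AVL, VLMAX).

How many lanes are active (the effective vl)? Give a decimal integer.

vl = 7

lanes per group: 256·2/64 = 8
vl = min(AVL, VLMAX) = min(7, 8) = 7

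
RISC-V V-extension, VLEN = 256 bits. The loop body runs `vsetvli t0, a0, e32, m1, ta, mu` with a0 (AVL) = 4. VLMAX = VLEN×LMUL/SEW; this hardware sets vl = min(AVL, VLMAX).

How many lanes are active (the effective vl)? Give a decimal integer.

vl = 4

VLMAX = VLEN×LMUL/SEW = 256×1/32 = 8
vl ← min(4, 8) = 4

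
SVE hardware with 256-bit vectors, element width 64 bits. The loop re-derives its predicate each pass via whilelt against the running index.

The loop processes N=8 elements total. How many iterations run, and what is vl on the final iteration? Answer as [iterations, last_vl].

lane count: 256 div 64 = 4
N=8: ⌈8/4⌉ = 2 iters; last vl = 8 − 1×4 = 4

[iterations, last_vl] = [2, 4]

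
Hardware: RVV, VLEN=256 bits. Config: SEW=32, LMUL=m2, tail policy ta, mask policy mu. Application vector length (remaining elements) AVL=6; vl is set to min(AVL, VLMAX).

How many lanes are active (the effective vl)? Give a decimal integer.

VLMAX = (256 × 2) / 32 = 16 lanes
AVL=6 ≤ VLMAX=16, so vl = 6

vl = 6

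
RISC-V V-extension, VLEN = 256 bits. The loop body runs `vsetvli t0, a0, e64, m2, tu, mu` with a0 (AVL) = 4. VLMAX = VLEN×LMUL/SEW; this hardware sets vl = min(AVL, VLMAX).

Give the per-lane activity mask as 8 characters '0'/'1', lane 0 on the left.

lanes per group: 256·2/64 = 8
AVL=4 ≤ VLMAX=8, so vl = 4
bits (lane 0 leftmost): 11110000

predicate = 11110000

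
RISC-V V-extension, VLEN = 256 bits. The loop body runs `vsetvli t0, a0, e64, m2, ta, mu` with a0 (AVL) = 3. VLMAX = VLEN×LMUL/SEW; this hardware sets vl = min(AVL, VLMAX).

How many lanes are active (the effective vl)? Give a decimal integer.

lanes per group: 256·2/64 = 8
vl ← min(3, 8) = 3

vl = 3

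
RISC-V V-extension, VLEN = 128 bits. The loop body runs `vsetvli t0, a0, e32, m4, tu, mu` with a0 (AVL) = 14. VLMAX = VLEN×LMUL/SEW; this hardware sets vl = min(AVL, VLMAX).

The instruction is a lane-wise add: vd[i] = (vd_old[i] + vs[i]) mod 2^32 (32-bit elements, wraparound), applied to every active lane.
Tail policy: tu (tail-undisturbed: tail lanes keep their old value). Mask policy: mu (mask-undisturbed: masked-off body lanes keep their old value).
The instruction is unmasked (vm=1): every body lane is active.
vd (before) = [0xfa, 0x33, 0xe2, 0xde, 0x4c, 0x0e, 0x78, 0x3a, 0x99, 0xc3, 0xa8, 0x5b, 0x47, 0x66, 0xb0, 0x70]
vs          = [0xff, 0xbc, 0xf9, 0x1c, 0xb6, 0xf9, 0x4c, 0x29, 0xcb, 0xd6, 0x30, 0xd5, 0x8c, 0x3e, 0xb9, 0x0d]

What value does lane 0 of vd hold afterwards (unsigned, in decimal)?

VLMAX = VLEN×LMUL/SEW = 128×4/32 = 16
AVL=14 ≤ VLMAX=16, so vl = 14
lane  0: add(0xfa,0xff) ⇒ 0x1f9
lane  1: add(0x33,0xbc) ⇒ 0xef
lane  2: add(0xe2,0xf9) ⇒ 0x1db
lane  3: add(0xde,0x1c) ⇒ 0xfa
lane  4: add(0x4c,0xb6) ⇒ 0x102
lane  5: add(0x0e,0xf9) ⇒ 0x107
lane  6: add(0x78,0x4c) ⇒ 0xc4
lane  7: add(0x3a,0x29) ⇒ 0x63
lane  8: add(0x99,0xcb) ⇒ 0x164
lane  9: add(0xc3,0xd6) ⇒ 0x199
lane 10: add(0xa8,0x30) ⇒ 0xd8
lane 11: add(0x5b,0xd5) ⇒ 0x130
lane 12: add(0x47,0x8c) ⇒ 0xd3
lane 13: add(0x66,0x3e) ⇒ 0xa4
lane 14: tail/keep ⇒ 0xb0
lane 15: tail/keep ⇒ 0x70

vd[0] = 505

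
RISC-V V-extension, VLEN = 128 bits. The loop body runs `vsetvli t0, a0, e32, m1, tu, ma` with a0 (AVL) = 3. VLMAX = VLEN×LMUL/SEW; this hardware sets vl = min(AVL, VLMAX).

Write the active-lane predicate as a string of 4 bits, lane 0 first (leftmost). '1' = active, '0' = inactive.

lanes per group: 128·1/32 = 4
vl ← min(3, 4) = 3
bits (lane 0 leftmost): 1110

predicate = 1110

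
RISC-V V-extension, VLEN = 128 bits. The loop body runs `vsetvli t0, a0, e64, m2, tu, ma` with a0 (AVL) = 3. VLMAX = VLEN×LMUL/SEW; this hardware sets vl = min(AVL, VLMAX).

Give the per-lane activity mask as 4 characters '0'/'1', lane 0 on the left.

VLMAX = (128 × 2) / 64 = 4 lanes
AVL=3 ≤ VLMAX=4, so vl = 3
bits (lane 0 leftmost): 1110

predicate = 1110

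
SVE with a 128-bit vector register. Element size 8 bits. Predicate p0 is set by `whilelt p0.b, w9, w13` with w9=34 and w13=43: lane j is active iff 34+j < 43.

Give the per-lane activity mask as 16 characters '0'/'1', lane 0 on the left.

predicate = 1111111110000000

128-bit reg / 8-bit elem → 16 lanes
p0[j] = (34+j < 43); true for j=0..8 → 9 lanes set
bits (lane 0 leftmost): 1111111110000000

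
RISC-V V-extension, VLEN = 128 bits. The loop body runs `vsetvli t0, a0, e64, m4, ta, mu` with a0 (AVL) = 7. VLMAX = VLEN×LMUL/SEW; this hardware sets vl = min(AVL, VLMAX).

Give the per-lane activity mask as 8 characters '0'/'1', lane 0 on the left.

predicate = 11111110

lanes per group: 128·4/64 = 8
vl ← min(7, 8) = 7
bits (lane 0 leftmost): 11111110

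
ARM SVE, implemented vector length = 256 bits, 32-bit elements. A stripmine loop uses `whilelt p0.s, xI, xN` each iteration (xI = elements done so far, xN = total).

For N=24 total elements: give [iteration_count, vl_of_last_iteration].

[iterations, last_vl] = [3, 8]

lane count: 256 div 32 = 8
24 elements at 8/iter → 3 passes, remainder 8 on the last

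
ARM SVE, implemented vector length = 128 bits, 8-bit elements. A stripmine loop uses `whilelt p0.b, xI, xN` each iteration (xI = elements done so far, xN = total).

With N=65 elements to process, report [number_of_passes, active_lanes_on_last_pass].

128-bit reg / 8-bit elem → 16 lanes
iterations = ceil(65/16) = 5; final-pass vl = 1

[iterations, last_vl] = [5, 1]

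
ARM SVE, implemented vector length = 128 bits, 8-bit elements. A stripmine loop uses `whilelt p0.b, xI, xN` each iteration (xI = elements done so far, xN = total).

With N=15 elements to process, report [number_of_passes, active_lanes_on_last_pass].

register lanes = 128/8 = 16
15 elements at 16/iter → 1 passes, remainder 15 on the last

[iterations, last_vl] = [1, 15]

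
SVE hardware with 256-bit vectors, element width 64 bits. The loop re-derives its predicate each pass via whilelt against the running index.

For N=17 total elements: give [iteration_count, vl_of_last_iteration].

256-bit reg / 64-bit elem → 4 lanes
17 elements at 4/iter → 5 passes, remainder 1 on the last

[iterations, last_vl] = [5, 1]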